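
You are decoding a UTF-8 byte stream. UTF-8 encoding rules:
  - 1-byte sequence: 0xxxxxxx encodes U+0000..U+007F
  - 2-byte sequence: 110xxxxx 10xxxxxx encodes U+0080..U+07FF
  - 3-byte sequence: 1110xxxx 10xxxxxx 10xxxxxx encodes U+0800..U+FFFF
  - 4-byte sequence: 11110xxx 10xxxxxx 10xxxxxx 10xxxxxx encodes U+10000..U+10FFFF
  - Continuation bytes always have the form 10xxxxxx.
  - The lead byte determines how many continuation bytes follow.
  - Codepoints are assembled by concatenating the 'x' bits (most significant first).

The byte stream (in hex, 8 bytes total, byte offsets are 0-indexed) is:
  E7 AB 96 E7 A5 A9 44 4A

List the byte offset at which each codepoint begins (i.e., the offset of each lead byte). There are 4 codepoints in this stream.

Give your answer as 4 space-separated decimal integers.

Answer: 0 3 6 7

Derivation:
Byte[0]=E7: 3-byte lead, need 2 cont bytes. acc=0x7
Byte[1]=AB: continuation. acc=(acc<<6)|0x2B=0x1EB
Byte[2]=96: continuation. acc=(acc<<6)|0x16=0x7AD6
Completed: cp=U+7AD6 (starts at byte 0)
Byte[3]=E7: 3-byte lead, need 2 cont bytes. acc=0x7
Byte[4]=A5: continuation. acc=(acc<<6)|0x25=0x1E5
Byte[5]=A9: continuation. acc=(acc<<6)|0x29=0x7969
Completed: cp=U+7969 (starts at byte 3)
Byte[6]=44: 1-byte ASCII. cp=U+0044
Byte[7]=4A: 1-byte ASCII. cp=U+004A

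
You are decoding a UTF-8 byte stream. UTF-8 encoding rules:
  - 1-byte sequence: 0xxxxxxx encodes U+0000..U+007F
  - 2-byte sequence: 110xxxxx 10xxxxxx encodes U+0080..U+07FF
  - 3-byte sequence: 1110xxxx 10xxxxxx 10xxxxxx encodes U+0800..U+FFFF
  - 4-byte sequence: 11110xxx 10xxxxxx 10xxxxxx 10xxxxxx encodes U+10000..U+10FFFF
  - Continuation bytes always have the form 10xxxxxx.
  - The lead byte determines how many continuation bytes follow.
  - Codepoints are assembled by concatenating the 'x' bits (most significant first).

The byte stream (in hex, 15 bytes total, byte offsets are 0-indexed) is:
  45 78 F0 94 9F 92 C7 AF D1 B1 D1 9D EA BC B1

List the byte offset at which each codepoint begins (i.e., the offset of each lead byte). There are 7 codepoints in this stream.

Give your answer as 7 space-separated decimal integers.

Byte[0]=45: 1-byte ASCII. cp=U+0045
Byte[1]=78: 1-byte ASCII. cp=U+0078
Byte[2]=F0: 4-byte lead, need 3 cont bytes. acc=0x0
Byte[3]=94: continuation. acc=(acc<<6)|0x14=0x14
Byte[4]=9F: continuation. acc=(acc<<6)|0x1F=0x51F
Byte[5]=92: continuation. acc=(acc<<6)|0x12=0x147D2
Completed: cp=U+147D2 (starts at byte 2)
Byte[6]=C7: 2-byte lead, need 1 cont bytes. acc=0x7
Byte[7]=AF: continuation. acc=(acc<<6)|0x2F=0x1EF
Completed: cp=U+01EF (starts at byte 6)
Byte[8]=D1: 2-byte lead, need 1 cont bytes. acc=0x11
Byte[9]=B1: continuation. acc=(acc<<6)|0x31=0x471
Completed: cp=U+0471 (starts at byte 8)
Byte[10]=D1: 2-byte lead, need 1 cont bytes. acc=0x11
Byte[11]=9D: continuation. acc=(acc<<6)|0x1D=0x45D
Completed: cp=U+045D (starts at byte 10)
Byte[12]=EA: 3-byte lead, need 2 cont bytes. acc=0xA
Byte[13]=BC: continuation. acc=(acc<<6)|0x3C=0x2BC
Byte[14]=B1: continuation. acc=(acc<<6)|0x31=0xAF31
Completed: cp=U+AF31 (starts at byte 12)

Answer: 0 1 2 6 8 10 12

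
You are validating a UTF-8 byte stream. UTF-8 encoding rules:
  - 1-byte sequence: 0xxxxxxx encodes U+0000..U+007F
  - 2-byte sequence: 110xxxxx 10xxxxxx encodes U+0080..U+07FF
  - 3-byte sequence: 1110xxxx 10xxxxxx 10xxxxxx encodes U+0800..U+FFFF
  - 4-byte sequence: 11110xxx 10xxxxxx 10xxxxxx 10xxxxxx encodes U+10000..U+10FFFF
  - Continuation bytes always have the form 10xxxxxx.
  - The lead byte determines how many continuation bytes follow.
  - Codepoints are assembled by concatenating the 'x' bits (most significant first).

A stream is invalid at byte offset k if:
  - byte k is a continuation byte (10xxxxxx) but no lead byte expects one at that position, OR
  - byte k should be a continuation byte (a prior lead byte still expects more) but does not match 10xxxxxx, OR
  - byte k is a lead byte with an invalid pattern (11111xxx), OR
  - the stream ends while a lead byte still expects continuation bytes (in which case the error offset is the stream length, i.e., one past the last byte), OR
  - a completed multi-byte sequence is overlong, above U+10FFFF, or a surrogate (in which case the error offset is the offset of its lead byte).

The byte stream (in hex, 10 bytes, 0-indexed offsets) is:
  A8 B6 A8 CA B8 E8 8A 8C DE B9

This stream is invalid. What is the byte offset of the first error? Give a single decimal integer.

Answer: 0

Derivation:
Byte[0]=A8: INVALID lead byte (not 0xxx/110x/1110/11110)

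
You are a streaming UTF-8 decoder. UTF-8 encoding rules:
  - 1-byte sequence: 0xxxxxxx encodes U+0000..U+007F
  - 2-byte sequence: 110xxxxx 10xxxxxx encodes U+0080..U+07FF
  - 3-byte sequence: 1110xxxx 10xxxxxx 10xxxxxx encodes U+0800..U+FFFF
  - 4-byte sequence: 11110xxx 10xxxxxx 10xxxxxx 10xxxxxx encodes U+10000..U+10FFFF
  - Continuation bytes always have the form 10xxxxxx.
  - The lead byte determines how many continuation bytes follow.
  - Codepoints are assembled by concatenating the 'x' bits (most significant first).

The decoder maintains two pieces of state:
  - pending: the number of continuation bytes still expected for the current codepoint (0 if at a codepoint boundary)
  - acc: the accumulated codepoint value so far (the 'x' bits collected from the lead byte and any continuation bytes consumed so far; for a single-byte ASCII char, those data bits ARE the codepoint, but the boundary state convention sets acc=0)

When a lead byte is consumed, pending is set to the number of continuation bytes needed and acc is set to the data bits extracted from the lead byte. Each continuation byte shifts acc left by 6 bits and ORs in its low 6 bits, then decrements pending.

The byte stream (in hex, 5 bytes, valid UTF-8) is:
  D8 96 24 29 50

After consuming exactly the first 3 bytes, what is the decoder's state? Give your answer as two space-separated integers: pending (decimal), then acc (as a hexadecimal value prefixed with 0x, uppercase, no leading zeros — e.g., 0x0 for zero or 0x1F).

Byte[0]=D8: 2-byte lead. pending=1, acc=0x18
Byte[1]=96: continuation. acc=(acc<<6)|0x16=0x616, pending=0
Byte[2]=24: 1-byte. pending=0, acc=0x0

Answer: 0 0x0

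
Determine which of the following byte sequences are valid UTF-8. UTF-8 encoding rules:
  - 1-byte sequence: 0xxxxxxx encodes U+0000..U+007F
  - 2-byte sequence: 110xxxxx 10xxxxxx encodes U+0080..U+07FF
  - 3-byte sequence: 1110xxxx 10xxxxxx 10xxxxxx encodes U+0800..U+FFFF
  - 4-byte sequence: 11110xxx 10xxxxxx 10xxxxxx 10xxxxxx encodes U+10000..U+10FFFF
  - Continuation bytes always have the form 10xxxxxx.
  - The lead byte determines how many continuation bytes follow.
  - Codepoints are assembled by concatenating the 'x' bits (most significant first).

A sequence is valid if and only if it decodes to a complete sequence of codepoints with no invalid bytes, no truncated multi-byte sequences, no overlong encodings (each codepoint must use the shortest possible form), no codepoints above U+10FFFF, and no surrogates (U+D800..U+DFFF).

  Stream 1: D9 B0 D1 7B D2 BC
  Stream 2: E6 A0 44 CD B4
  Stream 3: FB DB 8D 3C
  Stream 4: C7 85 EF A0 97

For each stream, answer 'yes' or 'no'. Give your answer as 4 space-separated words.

Answer: no no no yes

Derivation:
Stream 1: error at byte offset 3. INVALID
Stream 2: error at byte offset 2. INVALID
Stream 3: error at byte offset 0. INVALID
Stream 4: decodes cleanly. VALID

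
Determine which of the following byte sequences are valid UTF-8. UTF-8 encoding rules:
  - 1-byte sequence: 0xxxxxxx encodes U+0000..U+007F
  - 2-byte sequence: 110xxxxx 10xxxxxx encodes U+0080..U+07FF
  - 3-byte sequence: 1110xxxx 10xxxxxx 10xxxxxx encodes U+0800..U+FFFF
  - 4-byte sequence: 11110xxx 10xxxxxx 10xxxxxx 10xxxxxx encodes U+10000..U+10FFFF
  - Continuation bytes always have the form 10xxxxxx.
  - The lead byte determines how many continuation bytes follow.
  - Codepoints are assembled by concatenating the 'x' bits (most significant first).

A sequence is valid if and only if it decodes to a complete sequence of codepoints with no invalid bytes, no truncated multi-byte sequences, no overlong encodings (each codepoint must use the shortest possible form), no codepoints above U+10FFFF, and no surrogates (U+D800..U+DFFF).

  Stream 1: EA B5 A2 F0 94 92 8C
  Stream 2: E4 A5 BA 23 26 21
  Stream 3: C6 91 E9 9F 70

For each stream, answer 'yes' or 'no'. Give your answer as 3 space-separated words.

Stream 1: decodes cleanly. VALID
Stream 2: decodes cleanly. VALID
Stream 3: error at byte offset 4. INVALID

Answer: yes yes no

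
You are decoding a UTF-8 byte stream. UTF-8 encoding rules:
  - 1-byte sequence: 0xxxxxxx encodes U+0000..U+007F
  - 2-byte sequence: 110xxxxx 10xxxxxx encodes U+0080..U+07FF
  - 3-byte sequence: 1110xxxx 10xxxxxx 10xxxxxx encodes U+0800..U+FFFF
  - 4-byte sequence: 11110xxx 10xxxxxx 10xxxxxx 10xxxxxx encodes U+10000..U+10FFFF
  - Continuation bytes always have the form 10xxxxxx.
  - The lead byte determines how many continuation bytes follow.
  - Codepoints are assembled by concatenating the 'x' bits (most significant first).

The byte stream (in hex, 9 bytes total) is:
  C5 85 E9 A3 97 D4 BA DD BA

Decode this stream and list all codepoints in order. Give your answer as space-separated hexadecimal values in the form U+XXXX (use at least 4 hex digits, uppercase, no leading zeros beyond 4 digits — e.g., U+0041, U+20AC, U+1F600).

Answer: U+0145 U+98D7 U+053A U+077A

Derivation:
Byte[0]=C5: 2-byte lead, need 1 cont bytes. acc=0x5
Byte[1]=85: continuation. acc=(acc<<6)|0x05=0x145
Completed: cp=U+0145 (starts at byte 0)
Byte[2]=E9: 3-byte lead, need 2 cont bytes. acc=0x9
Byte[3]=A3: continuation. acc=(acc<<6)|0x23=0x263
Byte[4]=97: continuation. acc=(acc<<6)|0x17=0x98D7
Completed: cp=U+98D7 (starts at byte 2)
Byte[5]=D4: 2-byte lead, need 1 cont bytes. acc=0x14
Byte[6]=BA: continuation. acc=(acc<<6)|0x3A=0x53A
Completed: cp=U+053A (starts at byte 5)
Byte[7]=DD: 2-byte lead, need 1 cont bytes. acc=0x1D
Byte[8]=BA: continuation. acc=(acc<<6)|0x3A=0x77A
Completed: cp=U+077A (starts at byte 7)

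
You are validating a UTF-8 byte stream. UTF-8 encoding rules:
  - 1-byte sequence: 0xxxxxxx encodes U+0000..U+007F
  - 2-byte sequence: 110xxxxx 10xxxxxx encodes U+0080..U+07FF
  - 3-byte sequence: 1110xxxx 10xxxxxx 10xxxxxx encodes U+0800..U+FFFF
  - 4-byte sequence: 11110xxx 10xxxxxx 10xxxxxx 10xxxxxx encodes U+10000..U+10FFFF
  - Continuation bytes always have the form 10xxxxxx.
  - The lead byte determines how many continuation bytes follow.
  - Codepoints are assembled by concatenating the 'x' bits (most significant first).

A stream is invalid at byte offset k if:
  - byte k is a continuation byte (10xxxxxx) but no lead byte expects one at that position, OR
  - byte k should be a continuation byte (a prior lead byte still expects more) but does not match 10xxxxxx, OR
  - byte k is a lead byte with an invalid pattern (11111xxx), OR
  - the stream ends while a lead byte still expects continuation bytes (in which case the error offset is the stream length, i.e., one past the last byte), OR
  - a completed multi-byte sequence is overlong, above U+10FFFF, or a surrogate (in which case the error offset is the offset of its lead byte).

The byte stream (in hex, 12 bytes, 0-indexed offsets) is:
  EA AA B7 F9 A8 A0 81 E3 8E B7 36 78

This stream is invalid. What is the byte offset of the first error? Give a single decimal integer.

Byte[0]=EA: 3-byte lead, need 2 cont bytes. acc=0xA
Byte[1]=AA: continuation. acc=(acc<<6)|0x2A=0x2AA
Byte[2]=B7: continuation. acc=(acc<<6)|0x37=0xAAB7
Completed: cp=U+AAB7 (starts at byte 0)
Byte[3]=F9: INVALID lead byte (not 0xxx/110x/1110/11110)

Answer: 3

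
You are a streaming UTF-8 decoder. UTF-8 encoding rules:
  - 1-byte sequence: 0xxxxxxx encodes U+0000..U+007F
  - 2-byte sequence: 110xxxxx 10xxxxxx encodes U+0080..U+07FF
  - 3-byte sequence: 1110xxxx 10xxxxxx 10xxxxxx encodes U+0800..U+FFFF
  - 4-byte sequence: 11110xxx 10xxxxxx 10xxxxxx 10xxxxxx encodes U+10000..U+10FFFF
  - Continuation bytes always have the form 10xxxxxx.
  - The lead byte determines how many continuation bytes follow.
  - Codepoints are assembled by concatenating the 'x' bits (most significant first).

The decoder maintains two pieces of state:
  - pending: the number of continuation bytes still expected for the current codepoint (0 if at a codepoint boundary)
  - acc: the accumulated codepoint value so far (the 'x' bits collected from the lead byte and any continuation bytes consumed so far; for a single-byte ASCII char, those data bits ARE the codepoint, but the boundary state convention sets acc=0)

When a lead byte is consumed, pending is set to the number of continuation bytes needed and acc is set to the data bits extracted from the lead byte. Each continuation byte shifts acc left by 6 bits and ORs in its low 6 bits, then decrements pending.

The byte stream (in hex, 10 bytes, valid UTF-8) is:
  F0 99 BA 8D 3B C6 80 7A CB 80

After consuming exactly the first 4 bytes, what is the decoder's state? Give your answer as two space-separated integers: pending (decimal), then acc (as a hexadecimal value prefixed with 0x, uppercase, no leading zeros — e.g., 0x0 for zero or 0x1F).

Byte[0]=F0: 4-byte lead. pending=3, acc=0x0
Byte[1]=99: continuation. acc=(acc<<6)|0x19=0x19, pending=2
Byte[2]=BA: continuation. acc=(acc<<6)|0x3A=0x67A, pending=1
Byte[3]=8D: continuation. acc=(acc<<6)|0x0D=0x19E8D, pending=0

Answer: 0 0x19E8D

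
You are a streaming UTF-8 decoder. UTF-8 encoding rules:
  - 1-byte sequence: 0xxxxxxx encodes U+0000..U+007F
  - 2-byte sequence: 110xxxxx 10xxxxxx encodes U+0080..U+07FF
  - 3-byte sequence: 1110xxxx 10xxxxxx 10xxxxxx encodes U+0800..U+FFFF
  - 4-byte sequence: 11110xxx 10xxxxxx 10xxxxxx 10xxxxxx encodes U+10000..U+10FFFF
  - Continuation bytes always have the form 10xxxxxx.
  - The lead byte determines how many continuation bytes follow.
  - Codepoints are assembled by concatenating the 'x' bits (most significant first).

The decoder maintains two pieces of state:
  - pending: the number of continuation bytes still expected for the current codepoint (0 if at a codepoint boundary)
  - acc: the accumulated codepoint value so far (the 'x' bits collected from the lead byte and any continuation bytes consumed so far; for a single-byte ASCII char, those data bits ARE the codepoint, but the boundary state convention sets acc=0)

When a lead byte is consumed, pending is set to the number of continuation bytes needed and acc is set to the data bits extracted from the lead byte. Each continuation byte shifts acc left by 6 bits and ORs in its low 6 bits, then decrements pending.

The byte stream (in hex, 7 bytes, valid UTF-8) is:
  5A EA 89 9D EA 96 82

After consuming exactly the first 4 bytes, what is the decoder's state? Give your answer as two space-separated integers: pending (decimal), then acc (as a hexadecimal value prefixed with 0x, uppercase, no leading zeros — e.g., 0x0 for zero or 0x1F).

Byte[0]=5A: 1-byte. pending=0, acc=0x0
Byte[1]=EA: 3-byte lead. pending=2, acc=0xA
Byte[2]=89: continuation. acc=(acc<<6)|0x09=0x289, pending=1
Byte[3]=9D: continuation. acc=(acc<<6)|0x1D=0xA25D, pending=0

Answer: 0 0xA25D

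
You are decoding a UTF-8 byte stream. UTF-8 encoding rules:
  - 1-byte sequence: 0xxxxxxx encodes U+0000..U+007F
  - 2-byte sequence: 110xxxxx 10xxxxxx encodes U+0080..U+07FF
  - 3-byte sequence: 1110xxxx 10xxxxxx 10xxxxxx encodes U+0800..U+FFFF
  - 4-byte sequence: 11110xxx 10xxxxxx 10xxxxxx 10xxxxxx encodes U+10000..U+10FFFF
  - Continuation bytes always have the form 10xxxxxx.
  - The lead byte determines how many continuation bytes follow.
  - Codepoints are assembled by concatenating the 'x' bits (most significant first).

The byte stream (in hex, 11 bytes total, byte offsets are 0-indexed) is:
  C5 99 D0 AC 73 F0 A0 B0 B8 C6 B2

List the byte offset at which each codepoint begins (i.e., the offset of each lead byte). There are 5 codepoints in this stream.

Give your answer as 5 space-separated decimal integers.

Answer: 0 2 4 5 9

Derivation:
Byte[0]=C5: 2-byte lead, need 1 cont bytes. acc=0x5
Byte[1]=99: continuation. acc=(acc<<6)|0x19=0x159
Completed: cp=U+0159 (starts at byte 0)
Byte[2]=D0: 2-byte lead, need 1 cont bytes. acc=0x10
Byte[3]=AC: continuation. acc=(acc<<6)|0x2C=0x42C
Completed: cp=U+042C (starts at byte 2)
Byte[4]=73: 1-byte ASCII. cp=U+0073
Byte[5]=F0: 4-byte lead, need 3 cont bytes. acc=0x0
Byte[6]=A0: continuation. acc=(acc<<6)|0x20=0x20
Byte[7]=B0: continuation. acc=(acc<<6)|0x30=0x830
Byte[8]=B8: continuation. acc=(acc<<6)|0x38=0x20C38
Completed: cp=U+20C38 (starts at byte 5)
Byte[9]=C6: 2-byte lead, need 1 cont bytes. acc=0x6
Byte[10]=B2: continuation. acc=(acc<<6)|0x32=0x1B2
Completed: cp=U+01B2 (starts at byte 9)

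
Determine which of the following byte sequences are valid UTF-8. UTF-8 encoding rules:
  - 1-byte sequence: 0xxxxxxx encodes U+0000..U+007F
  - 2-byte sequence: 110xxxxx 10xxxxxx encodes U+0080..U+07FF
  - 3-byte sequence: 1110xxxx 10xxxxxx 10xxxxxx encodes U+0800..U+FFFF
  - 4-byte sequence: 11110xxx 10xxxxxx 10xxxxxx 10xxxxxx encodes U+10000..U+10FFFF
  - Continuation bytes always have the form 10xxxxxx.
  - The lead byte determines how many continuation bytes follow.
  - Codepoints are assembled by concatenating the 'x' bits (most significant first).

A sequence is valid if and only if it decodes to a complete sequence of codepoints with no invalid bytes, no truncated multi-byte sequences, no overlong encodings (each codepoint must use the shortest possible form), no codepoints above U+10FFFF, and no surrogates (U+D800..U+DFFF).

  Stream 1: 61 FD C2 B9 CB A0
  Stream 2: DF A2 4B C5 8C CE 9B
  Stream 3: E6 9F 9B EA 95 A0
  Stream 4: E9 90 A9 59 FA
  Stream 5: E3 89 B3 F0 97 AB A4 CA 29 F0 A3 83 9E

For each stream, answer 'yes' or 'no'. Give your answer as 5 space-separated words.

Answer: no yes yes no no

Derivation:
Stream 1: error at byte offset 1. INVALID
Stream 2: decodes cleanly. VALID
Stream 3: decodes cleanly. VALID
Stream 4: error at byte offset 4. INVALID
Stream 5: error at byte offset 8. INVALID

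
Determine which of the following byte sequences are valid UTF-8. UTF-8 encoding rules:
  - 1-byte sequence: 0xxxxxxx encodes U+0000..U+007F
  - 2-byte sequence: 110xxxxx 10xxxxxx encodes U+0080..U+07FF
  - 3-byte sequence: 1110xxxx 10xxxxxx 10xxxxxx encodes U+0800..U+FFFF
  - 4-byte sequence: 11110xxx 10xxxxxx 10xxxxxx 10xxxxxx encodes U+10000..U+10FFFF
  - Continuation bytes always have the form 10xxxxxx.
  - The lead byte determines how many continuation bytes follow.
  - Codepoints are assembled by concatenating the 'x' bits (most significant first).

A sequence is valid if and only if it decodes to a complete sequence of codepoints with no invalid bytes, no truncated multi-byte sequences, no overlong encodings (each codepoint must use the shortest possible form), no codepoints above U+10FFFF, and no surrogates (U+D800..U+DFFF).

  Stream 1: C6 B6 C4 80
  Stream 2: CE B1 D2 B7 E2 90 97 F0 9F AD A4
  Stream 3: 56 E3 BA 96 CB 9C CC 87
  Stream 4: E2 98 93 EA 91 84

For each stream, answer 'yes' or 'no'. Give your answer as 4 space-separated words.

Answer: yes yes yes yes

Derivation:
Stream 1: decodes cleanly. VALID
Stream 2: decodes cleanly. VALID
Stream 3: decodes cleanly. VALID
Stream 4: decodes cleanly. VALID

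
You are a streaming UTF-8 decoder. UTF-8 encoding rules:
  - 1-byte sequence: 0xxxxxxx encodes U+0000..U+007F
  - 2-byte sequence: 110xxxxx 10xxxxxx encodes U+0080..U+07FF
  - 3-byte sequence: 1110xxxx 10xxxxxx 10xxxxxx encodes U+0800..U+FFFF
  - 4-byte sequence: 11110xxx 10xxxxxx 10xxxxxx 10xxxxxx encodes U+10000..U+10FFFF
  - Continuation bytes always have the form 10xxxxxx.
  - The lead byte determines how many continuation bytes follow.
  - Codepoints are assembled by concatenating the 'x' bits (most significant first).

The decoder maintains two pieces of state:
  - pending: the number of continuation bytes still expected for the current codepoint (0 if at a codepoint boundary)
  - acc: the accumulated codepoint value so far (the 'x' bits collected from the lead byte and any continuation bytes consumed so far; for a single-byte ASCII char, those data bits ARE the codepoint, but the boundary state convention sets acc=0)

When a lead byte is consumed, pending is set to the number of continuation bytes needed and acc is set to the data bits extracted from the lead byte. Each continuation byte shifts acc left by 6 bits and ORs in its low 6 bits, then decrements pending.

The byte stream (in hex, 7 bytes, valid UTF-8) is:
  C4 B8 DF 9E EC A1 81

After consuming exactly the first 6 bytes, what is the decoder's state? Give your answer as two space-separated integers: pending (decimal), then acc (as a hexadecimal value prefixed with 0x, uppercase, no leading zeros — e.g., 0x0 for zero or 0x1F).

Byte[0]=C4: 2-byte lead. pending=1, acc=0x4
Byte[1]=B8: continuation. acc=(acc<<6)|0x38=0x138, pending=0
Byte[2]=DF: 2-byte lead. pending=1, acc=0x1F
Byte[3]=9E: continuation. acc=(acc<<6)|0x1E=0x7DE, pending=0
Byte[4]=EC: 3-byte lead. pending=2, acc=0xC
Byte[5]=A1: continuation. acc=(acc<<6)|0x21=0x321, pending=1

Answer: 1 0x321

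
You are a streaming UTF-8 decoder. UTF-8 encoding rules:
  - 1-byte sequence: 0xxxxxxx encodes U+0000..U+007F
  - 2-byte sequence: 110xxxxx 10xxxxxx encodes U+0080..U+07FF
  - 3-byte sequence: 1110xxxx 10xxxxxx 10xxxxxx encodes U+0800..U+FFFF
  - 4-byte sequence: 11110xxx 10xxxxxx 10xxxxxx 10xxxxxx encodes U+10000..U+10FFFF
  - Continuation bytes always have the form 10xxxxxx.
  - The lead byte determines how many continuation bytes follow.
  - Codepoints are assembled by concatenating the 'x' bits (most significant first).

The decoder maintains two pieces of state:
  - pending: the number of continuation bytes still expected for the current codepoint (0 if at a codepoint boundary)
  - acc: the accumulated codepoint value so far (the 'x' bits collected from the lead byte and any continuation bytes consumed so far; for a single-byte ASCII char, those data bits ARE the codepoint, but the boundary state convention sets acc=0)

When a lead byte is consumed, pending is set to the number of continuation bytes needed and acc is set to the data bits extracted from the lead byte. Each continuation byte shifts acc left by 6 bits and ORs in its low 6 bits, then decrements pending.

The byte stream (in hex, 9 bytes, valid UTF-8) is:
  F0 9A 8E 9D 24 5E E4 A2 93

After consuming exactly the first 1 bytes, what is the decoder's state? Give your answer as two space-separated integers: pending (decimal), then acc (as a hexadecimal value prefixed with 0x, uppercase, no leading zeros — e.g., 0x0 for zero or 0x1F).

Byte[0]=F0: 4-byte lead. pending=3, acc=0x0

Answer: 3 0x0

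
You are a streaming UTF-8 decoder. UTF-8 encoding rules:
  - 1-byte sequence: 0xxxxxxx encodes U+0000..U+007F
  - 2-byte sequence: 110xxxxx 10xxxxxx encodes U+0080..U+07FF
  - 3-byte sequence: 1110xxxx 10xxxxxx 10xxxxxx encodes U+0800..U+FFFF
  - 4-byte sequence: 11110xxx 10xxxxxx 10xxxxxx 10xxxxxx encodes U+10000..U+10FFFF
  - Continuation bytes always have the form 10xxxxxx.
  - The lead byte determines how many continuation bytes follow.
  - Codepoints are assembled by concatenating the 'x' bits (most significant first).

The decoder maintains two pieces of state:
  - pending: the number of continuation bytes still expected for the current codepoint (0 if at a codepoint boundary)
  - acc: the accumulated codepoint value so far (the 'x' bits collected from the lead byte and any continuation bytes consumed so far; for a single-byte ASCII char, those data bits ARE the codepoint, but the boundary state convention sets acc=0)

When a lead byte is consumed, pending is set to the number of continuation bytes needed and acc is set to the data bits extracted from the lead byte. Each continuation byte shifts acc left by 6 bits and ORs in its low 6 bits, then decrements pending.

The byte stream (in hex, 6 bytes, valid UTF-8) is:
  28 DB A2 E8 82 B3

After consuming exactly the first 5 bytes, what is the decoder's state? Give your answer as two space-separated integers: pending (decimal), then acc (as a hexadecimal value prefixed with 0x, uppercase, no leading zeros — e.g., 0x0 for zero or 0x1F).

Answer: 1 0x202

Derivation:
Byte[0]=28: 1-byte. pending=0, acc=0x0
Byte[1]=DB: 2-byte lead. pending=1, acc=0x1B
Byte[2]=A2: continuation. acc=(acc<<6)|0x22=0x6E2, pending=0
Byte[3]=E8: 3-byte lead. pending=2, acc=0x8
Byte[4]=82: continuation. acc=(acc<<6)|0x02=0x202, pending=1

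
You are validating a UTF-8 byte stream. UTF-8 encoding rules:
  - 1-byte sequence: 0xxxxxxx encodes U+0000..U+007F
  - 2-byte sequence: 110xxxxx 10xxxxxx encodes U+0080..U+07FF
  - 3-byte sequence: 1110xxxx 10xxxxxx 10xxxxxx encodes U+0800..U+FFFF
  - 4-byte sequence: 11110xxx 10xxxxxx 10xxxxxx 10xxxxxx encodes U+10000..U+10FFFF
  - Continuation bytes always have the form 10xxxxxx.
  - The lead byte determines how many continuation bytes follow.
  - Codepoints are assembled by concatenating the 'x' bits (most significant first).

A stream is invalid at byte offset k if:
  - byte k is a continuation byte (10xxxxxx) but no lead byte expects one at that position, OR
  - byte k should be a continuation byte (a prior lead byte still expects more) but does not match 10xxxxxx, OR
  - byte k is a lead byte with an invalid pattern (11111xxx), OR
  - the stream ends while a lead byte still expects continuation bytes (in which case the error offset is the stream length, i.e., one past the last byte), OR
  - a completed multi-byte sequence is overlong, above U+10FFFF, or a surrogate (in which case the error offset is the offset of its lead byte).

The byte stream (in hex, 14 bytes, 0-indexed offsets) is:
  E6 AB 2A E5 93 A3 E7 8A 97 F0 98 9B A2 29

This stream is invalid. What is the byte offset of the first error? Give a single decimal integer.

Answer: 2

Derivation:
Byte[0]=E6: 3-byte lead, need 2 cont bytes. acc=0x6
Byte[1]=AB: continuation. acc=(acc<<6)|0x2B=0x1AB
Byte[2]=2A: expected 10xxxxxx continuation. INVALID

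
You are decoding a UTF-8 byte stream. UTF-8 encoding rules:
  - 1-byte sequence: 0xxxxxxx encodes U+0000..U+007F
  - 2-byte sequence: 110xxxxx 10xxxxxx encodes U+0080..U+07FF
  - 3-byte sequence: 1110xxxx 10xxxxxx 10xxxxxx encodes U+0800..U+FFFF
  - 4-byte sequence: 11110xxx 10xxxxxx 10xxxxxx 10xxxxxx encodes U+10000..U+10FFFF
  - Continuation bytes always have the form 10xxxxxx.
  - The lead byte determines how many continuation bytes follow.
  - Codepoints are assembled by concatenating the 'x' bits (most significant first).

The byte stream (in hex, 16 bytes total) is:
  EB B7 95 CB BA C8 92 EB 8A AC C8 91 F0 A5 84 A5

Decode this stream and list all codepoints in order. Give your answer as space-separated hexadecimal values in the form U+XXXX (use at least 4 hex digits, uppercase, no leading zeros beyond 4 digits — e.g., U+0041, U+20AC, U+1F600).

Byte[0]=EB: 3-byte lead, need 2 cont bytes. acc=0xB
Byte[1]=B7: continuation. acc=(acc<<6)|0x37=0x2F7
Byte[2]=95: continuation. acc=(acc<<6)|0x15=0xBDD5
Completed: cp=U+BDD5 (starts at byte 0)
Byte[3]=CB: 2-byte lead, need 1 cont bytes. acc=0xB
Byte[4]=BA: continuation. acc=(acc<<6)|0x3A=0x2FA
Completed: cp=U+02FA (starts at byte 3)
Byte[5]=C8: 2-byte lead, need 1 cont bytes. acc=0x8
Byte[6]=92: continuation. acc=(acc<<6)|0x12=0x212
Completed: cp=U+0212 (starts at byte 5)
Byte[7]=EB: 3-byte lead, need 2 cont bytes. acc=0xB
Byte[8]=8A: continuation. acc=(acc<<6)|0x0A=0x2CA
Byte[9]=AC: continuation. acc=(acc<<6)|0x2C=0xB2AC
Completed: cp=U+B2AC (starts at byte 7)
Byte[10]=C8: 2-byte lead, need 1 cont bytes. acc=0x8
Byte[11]=91: continuation. acc=(acc<<6)|0x11=0x211
Completed: cp=U+0211 (starts at byte 10)
Byte[12]=F0: 4-byte lead, need 3 cont bytes. acc=0x0
Byte[13]=A5: continuation. acc=(acc<<6)|0x25=0x25
Byte[14]=84: continuation. acc=(acc<<6)|0x04=0x944
Byte[15]=A5: continuation. acc=(acc<<6)|0x25=0x25125
Completed: cp=U+25125 (starts at byte 12)

Answer: U+BDD5 U+02FA U+0212 U+B2AC U+0211 U+25125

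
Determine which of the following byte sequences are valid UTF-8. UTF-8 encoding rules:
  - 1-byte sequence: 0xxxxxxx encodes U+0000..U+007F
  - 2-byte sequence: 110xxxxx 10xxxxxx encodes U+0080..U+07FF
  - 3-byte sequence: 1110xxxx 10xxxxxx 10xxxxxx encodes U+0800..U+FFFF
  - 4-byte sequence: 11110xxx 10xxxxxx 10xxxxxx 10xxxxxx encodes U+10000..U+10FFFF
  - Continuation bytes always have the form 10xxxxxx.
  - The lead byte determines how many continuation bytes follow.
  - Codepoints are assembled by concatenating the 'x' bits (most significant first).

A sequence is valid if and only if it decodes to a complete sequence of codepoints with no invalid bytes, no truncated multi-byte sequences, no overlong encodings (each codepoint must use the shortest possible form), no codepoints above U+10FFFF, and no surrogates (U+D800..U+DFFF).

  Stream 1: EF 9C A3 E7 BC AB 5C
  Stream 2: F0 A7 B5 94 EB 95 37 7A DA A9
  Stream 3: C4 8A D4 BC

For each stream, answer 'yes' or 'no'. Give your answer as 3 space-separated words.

Stream 1: decodes cleanly. VALID
Stream 2: error at byte offset 6. INVALID
Stream 3: decodes cleanly. VALID

Answer: yes no yes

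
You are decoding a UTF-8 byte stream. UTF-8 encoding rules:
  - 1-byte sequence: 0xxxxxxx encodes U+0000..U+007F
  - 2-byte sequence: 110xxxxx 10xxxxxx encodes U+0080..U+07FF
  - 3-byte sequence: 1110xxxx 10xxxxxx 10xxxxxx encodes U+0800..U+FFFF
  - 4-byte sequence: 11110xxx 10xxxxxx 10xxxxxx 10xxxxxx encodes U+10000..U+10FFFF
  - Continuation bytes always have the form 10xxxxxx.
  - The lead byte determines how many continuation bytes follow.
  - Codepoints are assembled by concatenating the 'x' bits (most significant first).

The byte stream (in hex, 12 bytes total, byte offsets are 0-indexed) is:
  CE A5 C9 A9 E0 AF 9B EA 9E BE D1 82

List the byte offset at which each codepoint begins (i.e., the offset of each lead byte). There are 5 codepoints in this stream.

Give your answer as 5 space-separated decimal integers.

Answer: 0 2 4 7 10

Derivation:
Byte[0]=CE: 2-byte lead, need 1 cont bytes. acc=0xE
Byte[1]=A5: continuation. acc=(acc<<6)|0x25=0x3A5
Completed: cp=U+03A5 (starts at byte 0)
Byte[2]=C9: 2-byte lead, need 1 cont bytes. acc=0x9
Byte[3]=A9: continuation. acc=(acc<<6)|0x29=0x269
Completed: cp=U+0269 (starts at byte 2)
Byte[4]=E0: 3-byte lead, need 2 cont bytes. acc=0x0
Byte[5]=AF: continuation. acc=(acc<<6)|0x2F=0x2F
Byte[6]=9B: continuation. acc=(acc<<6)|0x1B=0xBDB
Completed: cp=U+0BDB (starts at byte 4)
Byte[7]=EA: 3-byte lead, need 2 cont bytes. acc=0xA
Byte[8]=9E: continuation. acc=(acc<<6)|0x1E=0x29E
Byte[9]=BE: continuation. acc=(acc<<6)|0x3E=0xA7BE
Completed: cp=U+A7BE (starts at byte 7)
Byte[10]=D1: 2-byte lead, need 1 cont bytes. acc=0x11
Byte[11]=82: continuation. acc=(acc<<6)|0x02=0x442
Completed: cp=U+0442 (starts at byte 10)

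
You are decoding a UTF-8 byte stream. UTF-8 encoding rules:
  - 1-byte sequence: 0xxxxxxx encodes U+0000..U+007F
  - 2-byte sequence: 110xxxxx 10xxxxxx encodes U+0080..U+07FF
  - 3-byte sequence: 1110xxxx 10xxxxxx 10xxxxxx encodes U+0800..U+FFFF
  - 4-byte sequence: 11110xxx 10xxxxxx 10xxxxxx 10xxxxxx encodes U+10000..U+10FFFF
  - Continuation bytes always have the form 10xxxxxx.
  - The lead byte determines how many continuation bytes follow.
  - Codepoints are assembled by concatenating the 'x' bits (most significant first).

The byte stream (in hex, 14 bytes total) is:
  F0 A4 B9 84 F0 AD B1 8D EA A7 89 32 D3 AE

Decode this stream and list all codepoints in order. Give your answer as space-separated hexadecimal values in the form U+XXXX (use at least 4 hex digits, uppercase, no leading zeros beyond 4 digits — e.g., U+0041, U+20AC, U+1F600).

Byte[0]=F0: 4-byte lead, need 3 cont bytes. acc=0x0
Byte[1]=A4: continuation. acc=(acc<<6)|0x24=0x24
Byte[2]=B9: continuation. acc=(acc<<6)|0x39=0x939
Byte[3]=84: continuation. acc=(acc<<6)|0x04=0x24E44
Completed: cp=U+24E44 (starts at byte 0)
Byte[4]=F0: 4-byte lead, need 3 cont bytes. acc=0x0
Byte[5]=AD: continuation. acc=(acc<<6)|0x2D=0x2D
Byte[6]=B1: continuation. acc=(acc<<6)|0x31=0xB71
Byte[7]=8D: continuation. acc=(acc<<6)|0x0D=0x2DC4D
Completed: cp=U+2DC4D (starts at byte 4)
Byte[8]=EA: 3-byte lead, need 2 cont bytes. acc=0xA
Byte[9]=A7: continuation. acc=(acc<<6)|0x27=0x2A7
Byte[10]=89: continuation. acc=(acc<<6)|0x09=0xA9C9
Completed: cp=U+A9C9 (starts at byte 8)
Byte[11]=32: 1-byte ASCII. cp=U+0032
Byte[12]=D3: 2-byte lead, need 1 cont bytes. acc=0x13
Byte[13]=AE: continuation. acc=(acc<<6)|0x2E=0x4EE
Completed: cp=U+04EE (starts at byte 12)

Answer: U+24E44 U+2DC4D U+A9C9 U+0032 U+04EE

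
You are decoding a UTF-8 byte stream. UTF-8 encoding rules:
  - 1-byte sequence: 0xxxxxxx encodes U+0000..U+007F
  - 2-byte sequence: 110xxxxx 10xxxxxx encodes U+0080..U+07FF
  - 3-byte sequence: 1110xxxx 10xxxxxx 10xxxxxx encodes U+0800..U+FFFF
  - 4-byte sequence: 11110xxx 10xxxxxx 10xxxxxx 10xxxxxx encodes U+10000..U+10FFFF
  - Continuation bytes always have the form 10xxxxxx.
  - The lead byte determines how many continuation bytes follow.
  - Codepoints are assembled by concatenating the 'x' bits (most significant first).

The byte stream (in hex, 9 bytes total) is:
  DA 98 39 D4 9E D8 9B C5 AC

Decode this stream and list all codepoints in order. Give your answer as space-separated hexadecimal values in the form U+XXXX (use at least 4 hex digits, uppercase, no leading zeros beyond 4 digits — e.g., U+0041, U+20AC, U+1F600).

Byte[0]=DA: 2-byte lead, need 1 cont bytes. acc=0x1A
Byte[1]=98: continuation. acc=(acc<<6)|0x18=0x698
Completed: cp=U+0698 (starts at byte 0)
Byte[2]=39: 1-byte ASCII. cp=U+0039
Byte[3]=D4: 2-byte lead, need 1 cont bytes. acc=0x14
Byte[4]=9E: continuation. acc=(acc<<6)|0x1E=0x51E
Completed: cp=U+051E (starts at byte 3)
Byte[5]=D8: 2-byte lead, need 1 cont bytes. acc=0x18
Byte[6]=9B: continuation. acc=(acc<<6)|0x1B=0x61B
Completed: cp=U+061B (starts at byte 5)
Byte[7]=C5: 2-byte lead, need 1 cont bytes. acc=0x5
Byte[8]=AC: continuation. acc=(acc<<6)|0x2C=0x16C
Completed: cp=U+016C (starts at byte 7)

Answer: U+0698 U+0039 U+051E U+061B U+016C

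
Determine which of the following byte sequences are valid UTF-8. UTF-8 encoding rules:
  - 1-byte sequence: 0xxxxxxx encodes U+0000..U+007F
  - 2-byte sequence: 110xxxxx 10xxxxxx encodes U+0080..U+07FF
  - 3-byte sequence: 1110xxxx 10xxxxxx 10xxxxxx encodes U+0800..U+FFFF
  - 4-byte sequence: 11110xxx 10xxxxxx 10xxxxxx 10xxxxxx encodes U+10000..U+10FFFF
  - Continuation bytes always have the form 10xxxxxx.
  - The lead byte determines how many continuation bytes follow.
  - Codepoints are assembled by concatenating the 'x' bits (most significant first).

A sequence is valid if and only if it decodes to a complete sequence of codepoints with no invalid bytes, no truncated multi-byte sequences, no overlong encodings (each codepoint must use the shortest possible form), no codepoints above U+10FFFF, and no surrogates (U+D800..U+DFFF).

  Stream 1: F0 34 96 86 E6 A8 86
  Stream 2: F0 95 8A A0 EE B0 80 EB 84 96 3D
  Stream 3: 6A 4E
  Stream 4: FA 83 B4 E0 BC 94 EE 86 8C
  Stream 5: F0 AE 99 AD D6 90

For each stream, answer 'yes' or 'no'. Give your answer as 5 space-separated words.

Stream 1: error at byte offset 1. INVALID
Stream 2: decodes cleanly. VALID
Stream 3: decodes cleanly. VALID
Stream 4: error at byte offset 0. INVALID
Stream 5: decodes cleanly. VALID

Answer: no yes yes no yes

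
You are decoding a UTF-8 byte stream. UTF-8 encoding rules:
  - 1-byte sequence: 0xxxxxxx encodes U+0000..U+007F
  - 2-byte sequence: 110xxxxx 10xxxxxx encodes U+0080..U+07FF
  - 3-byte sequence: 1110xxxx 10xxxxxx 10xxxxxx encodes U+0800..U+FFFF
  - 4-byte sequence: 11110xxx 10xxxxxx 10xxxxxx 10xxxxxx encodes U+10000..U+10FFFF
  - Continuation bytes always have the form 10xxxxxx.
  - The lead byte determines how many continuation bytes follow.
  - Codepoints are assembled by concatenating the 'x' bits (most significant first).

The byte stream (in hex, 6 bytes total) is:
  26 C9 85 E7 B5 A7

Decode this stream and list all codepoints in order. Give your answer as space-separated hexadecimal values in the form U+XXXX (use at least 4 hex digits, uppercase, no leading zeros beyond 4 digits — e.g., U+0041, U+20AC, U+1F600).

Answer: U+0026 U+0245 U+7D67

Derivation:
Byte[0]=26: 1-byte ASCII. cp=U+0026
Byte[1]=C9: 2-byte lead, need 1 cont bytes. acc=0x9
Byte[2]=85: continuation. acc=(acc<<6)|0x05=0x245
Completed: cp=U+0245 (starts at byte 1)
Byte[3]=E7: 3-byte lead, need 2 cont bytes. acc=0x7
Byte[4]=B5: continuation. acc=(acc<<6)|0x35=0x1F5
Byte[5]=A7: continuation. acc=(acc<<6)|0x27=0x7D67
Completed: cp=U+7D67 (starts at byte 3)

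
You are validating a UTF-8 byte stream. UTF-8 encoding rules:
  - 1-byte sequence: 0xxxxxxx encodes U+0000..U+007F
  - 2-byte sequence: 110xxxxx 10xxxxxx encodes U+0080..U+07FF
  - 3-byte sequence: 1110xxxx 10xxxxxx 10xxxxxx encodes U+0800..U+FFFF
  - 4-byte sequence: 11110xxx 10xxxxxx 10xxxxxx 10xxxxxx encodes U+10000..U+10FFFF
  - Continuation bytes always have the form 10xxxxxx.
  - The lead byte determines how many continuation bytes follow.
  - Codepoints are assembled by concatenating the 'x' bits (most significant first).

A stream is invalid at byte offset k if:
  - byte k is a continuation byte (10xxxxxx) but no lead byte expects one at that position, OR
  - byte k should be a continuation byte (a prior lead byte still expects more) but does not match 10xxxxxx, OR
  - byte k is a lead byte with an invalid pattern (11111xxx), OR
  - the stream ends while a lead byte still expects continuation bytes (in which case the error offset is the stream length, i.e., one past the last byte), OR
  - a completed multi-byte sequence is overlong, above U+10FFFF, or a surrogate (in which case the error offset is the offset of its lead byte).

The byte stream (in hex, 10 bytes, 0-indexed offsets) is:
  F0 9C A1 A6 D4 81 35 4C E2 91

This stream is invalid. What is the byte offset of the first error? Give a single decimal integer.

Byte[0]=F0: 4-byte lead, need 3 cont bytes. acc=0x0
Byte[1]=9C: continuation. acc=(acc<<6)|0x1C=0x1C
Byte[2]=A1: continuation. acc=(acc<<6)|0x21=0x721
Byte[3]=A6: continuation. acc=(acc<<6)|0x26=0x1C866
Completed: cp=U+1C866 (starts at byte 0)
Byte[4]=D4: 2-byte lead, need 1 cont bytes. acc=0x14
Byte[5]=81: continuation. acc=(acc<<6)|0x01=0x501
Completed: cp=U+0501 (starts at byte 4)
Byte[6]=35: 1-byte ASCII. cp=U+0035
Byte[7]=4C: 1-byte ASCII. cp=U+004C
Byte[8]=E2: 3-byte lead, need 2 cont bytes. acc=0x2
Byte[9]=91: continuation. acc=(acc<<6)|0x11=0x91
Byte[10]: stream ended, expected continuation. INVALID

Answer: 10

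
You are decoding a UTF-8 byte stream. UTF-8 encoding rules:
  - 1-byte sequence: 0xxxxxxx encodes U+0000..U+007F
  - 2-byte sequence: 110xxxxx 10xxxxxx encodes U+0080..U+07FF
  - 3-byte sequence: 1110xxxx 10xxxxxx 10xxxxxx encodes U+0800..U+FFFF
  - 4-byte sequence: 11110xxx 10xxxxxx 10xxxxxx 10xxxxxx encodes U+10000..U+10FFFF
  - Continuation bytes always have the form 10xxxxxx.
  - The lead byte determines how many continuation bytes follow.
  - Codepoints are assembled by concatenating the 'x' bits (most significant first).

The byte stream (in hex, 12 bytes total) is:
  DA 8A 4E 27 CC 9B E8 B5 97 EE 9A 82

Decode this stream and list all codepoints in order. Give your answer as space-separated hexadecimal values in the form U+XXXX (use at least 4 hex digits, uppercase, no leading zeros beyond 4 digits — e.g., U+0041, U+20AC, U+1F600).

Answer: U+068A U+004E U+0027 U+031B U+8D57 U+E682

Derivation:
Byte[0]=DA: 2-byte lead, need 1 cont bytes. acc=0x1A
Byte[1]=8A: continuation. acc=(acc<<6)|0x0A=0x68A
Completed: cp=U+068A (starts at byte 0)
Byte[2]=4E: 1-byte ASCII. cp=U+004E
Byte[3]=27: 1-byte ASCII. cp=U+0027
Byte[4]=CC: 2-byte lead, need 1 cont bytes. acc=0xC
Byte[5]=9B: continuation. acc=(acc<<6)|0x1B=0x31B
Completed: cp=U+031B (starts at byte 4)
Byte[6]=E8: 3-byte lead, need 2 cont bytes. acc=0x8
Byte[7]=B5: continuation. acc=(acc<<6)|0x35=0x235
Byte[8]=97: continuation. acc=(acc<<6)|0x17=0x8D57
Completed: cp=U+8D57 (starts at byte 6)
Byte[9]=EE: 3-byte lead, need 2 cont bytes. acc=0xE
Byte[10]=9A: continuation. acc=(acc<<6)|0x1A=0x39A
Byte[11]=82: continuation. acc=(acc<<6)|0x02=0xE682
Completed: cp=U+E682 (starts at byte 9)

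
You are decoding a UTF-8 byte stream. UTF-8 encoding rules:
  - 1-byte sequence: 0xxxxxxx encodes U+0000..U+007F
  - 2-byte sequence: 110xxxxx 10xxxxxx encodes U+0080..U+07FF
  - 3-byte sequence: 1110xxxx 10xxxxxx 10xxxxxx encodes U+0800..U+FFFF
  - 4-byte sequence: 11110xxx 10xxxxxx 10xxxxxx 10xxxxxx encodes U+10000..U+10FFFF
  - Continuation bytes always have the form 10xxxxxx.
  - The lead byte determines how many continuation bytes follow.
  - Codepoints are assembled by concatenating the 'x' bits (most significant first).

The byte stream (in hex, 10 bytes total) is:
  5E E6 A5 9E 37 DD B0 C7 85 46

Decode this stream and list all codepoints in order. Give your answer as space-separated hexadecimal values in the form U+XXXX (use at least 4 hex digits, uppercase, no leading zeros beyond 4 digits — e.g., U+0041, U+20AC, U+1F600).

Answer: U+005E U+695E U+0037 U+0770 U+01C5 U+0046

Derivation:
Byte[0]=5E: 1-byte ASCII. cp=U+005E
Byte[1]=E6: 3-byte lead, need 2 cont bytes. acc=0x6
Byte[2]=A5: continuation. acc=(acc<<6)|0x25=0x1A5
Byte[3]=9E: continuation. acc=(acc<<6)|0x1E=0x695E
Completed: cp=U+695E (starts at byte 1)
Byte[4]=37: 1-byte ASCII. cp=U+0037
Byte[5]=DD: 2-byte lead, need 1 cont bytes. acc=0x1D
Byte[6]=B0: continuation. acc=(acc<<6)|0x30=0x770
Completed: cp=U+0770 (starts at byte 5)
Byte[7]=C7: 2-byte lead, need 1 cont bytes. acc=0x7
Byte[8]=85: continuation. acc=(acc<<6)|0x05=0x1C5
Completed: cp=U+01C5 (starts at byte 7)
Byte[9]=46: 1-byte ASCII. cp=U+0046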